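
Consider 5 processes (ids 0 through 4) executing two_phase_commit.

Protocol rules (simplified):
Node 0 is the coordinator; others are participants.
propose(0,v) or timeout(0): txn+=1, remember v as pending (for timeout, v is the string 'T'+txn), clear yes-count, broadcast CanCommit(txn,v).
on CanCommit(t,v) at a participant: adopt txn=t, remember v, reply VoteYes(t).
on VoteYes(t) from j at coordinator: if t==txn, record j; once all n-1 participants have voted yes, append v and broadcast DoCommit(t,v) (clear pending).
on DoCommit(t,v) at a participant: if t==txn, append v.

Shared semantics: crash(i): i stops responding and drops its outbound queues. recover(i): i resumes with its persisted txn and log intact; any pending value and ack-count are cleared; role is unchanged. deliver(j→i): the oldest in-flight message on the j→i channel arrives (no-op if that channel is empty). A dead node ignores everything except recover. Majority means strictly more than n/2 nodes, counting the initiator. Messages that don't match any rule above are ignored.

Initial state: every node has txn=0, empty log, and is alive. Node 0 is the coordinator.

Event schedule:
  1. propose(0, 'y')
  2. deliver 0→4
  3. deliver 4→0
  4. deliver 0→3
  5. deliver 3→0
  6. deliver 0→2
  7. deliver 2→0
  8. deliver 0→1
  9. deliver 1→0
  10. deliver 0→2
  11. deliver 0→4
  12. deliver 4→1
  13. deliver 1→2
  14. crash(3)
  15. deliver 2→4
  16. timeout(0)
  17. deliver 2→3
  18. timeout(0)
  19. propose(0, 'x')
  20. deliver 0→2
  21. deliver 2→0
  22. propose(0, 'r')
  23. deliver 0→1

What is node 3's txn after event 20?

1

1. propose(0,'y'):  <0:coor t1 ->
2. deliver 0→4:  <4:part t1 ->
3. deliver 4→0:  nop
4. deliver 0→3:  <3:part t1 ->
5. deliver 3→0:  nop
6. deliver 0→2:  <2:part t1 ->
7. deliver 2→0:  nop
8. deliver 0→1:  <1:part t1 ->
9. deliver 1→0:  <0:coor t1 y>
10. deliver 0→2:  <2:part t1 y>
11. deliver 0→4:  <4:part t1 y>
12. deliver 4→1:  nop
13. deliver 1→2:  nop
14. crash(3):  <3:✗part t1 ->
15. deliver 2→4:  nop
16. timeout(0):  <0:coor t2 y>
17. deliver 2→3:  nop
18. timeout(0):  <0:coor t3 y>
19. propose(0,'x'):  <0:coor t4 y>
20. deliver 0→2:  <2:part t2 y>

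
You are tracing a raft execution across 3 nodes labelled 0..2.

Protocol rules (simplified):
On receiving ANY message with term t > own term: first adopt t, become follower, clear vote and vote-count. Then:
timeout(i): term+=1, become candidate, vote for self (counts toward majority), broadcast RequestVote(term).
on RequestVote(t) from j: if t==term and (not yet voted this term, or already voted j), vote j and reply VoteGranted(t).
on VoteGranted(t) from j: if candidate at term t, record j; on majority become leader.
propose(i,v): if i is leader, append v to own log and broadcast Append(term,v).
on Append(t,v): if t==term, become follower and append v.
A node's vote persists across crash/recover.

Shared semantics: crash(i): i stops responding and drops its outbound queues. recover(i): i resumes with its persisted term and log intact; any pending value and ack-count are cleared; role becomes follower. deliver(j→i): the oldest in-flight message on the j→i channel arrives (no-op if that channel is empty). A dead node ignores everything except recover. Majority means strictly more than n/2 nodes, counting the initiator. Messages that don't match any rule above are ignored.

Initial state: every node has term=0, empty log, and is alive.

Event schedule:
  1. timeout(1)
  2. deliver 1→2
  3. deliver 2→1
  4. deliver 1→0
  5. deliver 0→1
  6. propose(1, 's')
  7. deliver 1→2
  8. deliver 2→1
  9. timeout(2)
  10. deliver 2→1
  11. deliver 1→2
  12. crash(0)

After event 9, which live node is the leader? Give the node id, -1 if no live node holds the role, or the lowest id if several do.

1

after 1 — timeout(1): n1:cand/t1/[-]
after 2 — deliver 1→2: n2:foll/t1/[-]
after 3 — deliver 2→1: n1:lead/t1/[-]
after 4 — deliver 1→0: n0:foll/t1/[-]
after 5 — deliver 0→1: ·
after 6 — propose(1,'s'): n1:lead/t1/[s]
after 7 — deliver 1→2: n2:foll/t1/[s]
after 8 — deliver 2→1: ·
after 9 — timeout(2): n2:cand/t2/[s]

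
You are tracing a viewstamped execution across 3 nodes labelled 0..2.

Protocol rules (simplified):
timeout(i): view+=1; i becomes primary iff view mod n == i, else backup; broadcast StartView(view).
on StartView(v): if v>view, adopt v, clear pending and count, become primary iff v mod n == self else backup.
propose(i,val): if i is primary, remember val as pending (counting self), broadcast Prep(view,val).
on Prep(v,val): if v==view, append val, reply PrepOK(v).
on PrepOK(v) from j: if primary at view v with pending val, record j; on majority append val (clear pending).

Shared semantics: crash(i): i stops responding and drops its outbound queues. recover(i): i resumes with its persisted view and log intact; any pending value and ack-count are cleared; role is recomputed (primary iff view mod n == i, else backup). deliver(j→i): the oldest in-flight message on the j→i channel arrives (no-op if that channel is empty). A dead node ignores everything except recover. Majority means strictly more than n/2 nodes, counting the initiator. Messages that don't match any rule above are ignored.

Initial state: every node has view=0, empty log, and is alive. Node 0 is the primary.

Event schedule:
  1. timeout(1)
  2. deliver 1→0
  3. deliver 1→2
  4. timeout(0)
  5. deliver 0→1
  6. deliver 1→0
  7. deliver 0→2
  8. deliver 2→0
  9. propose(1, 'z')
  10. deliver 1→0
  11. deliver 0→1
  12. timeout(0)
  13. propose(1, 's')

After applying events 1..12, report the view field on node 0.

3

e1 timeout(1): 1[prim,v=1,-]
e2 deliver 1→0: 0[back,v=1,-]
e3 deliver 1→2: 2[back,v=1,-]
e4 timeout(0): 0[back,v=2,-]
e5 deliver 0→1: 1[back,v=2,-]
e6 deliver 1→0: ·
e7 deliver 0→2: 2[prim,v=2,-]
e8 deliver 2→0: ·
e9 propose(1,'z'): ·
e10 deliver 1→0: ·
e11 deliver 0→1: ·
e12 timeout(0): 0[prim,v=3,-]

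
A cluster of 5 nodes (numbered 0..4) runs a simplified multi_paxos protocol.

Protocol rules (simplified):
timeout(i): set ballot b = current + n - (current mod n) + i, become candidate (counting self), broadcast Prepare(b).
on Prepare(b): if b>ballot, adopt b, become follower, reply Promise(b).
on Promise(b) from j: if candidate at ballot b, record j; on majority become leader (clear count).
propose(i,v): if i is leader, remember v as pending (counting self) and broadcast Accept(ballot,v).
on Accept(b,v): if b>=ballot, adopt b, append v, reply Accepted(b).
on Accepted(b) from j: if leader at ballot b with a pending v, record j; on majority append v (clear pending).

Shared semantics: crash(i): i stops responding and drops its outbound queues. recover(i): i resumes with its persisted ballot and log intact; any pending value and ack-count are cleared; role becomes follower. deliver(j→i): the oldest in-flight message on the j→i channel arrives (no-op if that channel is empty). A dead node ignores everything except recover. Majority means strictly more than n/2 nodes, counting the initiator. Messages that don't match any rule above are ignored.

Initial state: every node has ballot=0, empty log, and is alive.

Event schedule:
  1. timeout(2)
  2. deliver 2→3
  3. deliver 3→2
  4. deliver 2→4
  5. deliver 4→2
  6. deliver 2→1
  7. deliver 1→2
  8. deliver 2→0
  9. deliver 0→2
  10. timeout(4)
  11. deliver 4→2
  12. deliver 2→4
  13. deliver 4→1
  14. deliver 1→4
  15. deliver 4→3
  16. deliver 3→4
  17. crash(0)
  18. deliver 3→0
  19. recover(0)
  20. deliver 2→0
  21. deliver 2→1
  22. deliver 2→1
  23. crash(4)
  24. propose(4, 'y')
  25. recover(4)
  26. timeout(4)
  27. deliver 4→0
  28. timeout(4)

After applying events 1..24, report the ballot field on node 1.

14

[1] timeout(2) → N2(cand b7 [-])
[2] deliver 2→3 → N3(foll b7 [-])
[3] deliver 3→2 → ∅
[4] deliver 2→4 → N4(foll b7 [-])
[5] deliver 4→2 → N2(lead b7 [-])
[6] deliver 2→1 → N1(foll b7 [-])
[7] deliver 1→2 → ∅
[8] deliver 2→0 → N0(foll b7 [-])
[9] deliver 0→2 → ∅
[10] timeout(4) → N4(cand b14 [-])
[11] deliver 4→2 → N2(foll b14 [-])
[12] deliver 2→4 → ∅
[13] deliver 4→1 → N1(foll b14 [-])
[14] deliver 1→4 → N4(lead b14 [-])
[15] deliver 4→3 → N3(foll b14 [-])
[16] deliver 3→4 → ∅
[17] crash(0) → N0(✗foll b7 [-])
[18] deliver 3→0 → ∅
[19] recover(0) → N0(foll b7 [-])
[20] deliver 2→0 → ∅
[21] deliver 2→1 → ∅
[22] deliver 2→1 → ∅
[23] crash(4) → N4(✗lead b14 [-])
[24] propose(4,'y') → ∅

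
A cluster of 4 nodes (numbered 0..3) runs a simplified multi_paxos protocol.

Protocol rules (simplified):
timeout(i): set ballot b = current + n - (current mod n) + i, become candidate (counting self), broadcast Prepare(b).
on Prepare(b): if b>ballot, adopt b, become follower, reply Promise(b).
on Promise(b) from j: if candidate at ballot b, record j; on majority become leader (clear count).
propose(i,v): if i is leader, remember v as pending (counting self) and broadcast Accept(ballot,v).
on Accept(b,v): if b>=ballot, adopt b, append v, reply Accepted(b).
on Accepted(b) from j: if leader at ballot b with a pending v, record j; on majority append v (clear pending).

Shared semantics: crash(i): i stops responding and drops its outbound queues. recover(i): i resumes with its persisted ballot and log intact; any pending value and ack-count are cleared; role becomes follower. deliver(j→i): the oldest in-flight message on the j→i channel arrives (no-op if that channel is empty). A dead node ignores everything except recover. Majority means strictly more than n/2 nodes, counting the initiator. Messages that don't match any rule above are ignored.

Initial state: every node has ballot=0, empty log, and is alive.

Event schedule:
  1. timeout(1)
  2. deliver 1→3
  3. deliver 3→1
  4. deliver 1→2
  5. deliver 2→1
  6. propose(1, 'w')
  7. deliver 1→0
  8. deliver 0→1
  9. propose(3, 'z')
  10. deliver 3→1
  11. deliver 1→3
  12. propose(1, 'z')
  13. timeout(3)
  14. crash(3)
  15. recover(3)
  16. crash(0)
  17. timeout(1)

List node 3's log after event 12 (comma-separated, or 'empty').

w

step 1 timeout(1): 1={cand,b=5,log=-}
step 2 deliver 1→3: 3={foll,b=5,log=-}
step 3 deliver 3→1: —
step 4 deliver 1→2: 2={foll,b=5,log=-}
step 5 deliver 2→1: 1={lead,b=5,log=-}
step 6 propose(1,'w'): —
step 7 deliver 1→0: 0={foll,b=5,log=-}
step 8 deliver 0→1: —
step 9 propose(3,'z'): —
step 10 deliver 3→1: —
step 11 deliver 1→3: 3={foll,b=5,log=w}
step 12 propose(1,'z'): —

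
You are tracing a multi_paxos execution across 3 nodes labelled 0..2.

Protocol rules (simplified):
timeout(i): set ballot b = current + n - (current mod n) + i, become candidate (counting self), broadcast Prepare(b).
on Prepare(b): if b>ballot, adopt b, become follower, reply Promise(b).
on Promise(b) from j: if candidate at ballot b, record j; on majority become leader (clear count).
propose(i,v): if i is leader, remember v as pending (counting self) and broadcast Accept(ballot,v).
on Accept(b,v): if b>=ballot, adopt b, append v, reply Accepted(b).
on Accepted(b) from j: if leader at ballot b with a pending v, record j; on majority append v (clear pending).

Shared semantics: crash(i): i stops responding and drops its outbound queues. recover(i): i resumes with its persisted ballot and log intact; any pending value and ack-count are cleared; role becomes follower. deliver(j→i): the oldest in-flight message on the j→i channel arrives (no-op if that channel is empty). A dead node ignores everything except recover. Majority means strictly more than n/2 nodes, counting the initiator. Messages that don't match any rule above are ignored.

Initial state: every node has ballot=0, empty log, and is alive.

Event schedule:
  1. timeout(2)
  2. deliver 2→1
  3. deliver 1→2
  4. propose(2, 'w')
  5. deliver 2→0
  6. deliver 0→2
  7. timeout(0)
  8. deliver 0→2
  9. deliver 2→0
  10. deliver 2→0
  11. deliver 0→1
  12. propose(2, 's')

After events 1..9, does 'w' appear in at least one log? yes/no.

no

e1 timeout(2): 2[cand,b=5,-]
e2 deliver 2→1: 1[foll,b=5,-]
e3 deliver 1→2: 2[lead,b=5,-]
e4 propose(2,'w'): ·
e5 deliver 2→0: 0[foll,b=5,-]
e6 deliver 0→2: ·
e7 timeout(0): 0[cand,b=6,-]
e8 deliver 0→2: 2[foll,b=6,-]
e9 deliver 2→0: ·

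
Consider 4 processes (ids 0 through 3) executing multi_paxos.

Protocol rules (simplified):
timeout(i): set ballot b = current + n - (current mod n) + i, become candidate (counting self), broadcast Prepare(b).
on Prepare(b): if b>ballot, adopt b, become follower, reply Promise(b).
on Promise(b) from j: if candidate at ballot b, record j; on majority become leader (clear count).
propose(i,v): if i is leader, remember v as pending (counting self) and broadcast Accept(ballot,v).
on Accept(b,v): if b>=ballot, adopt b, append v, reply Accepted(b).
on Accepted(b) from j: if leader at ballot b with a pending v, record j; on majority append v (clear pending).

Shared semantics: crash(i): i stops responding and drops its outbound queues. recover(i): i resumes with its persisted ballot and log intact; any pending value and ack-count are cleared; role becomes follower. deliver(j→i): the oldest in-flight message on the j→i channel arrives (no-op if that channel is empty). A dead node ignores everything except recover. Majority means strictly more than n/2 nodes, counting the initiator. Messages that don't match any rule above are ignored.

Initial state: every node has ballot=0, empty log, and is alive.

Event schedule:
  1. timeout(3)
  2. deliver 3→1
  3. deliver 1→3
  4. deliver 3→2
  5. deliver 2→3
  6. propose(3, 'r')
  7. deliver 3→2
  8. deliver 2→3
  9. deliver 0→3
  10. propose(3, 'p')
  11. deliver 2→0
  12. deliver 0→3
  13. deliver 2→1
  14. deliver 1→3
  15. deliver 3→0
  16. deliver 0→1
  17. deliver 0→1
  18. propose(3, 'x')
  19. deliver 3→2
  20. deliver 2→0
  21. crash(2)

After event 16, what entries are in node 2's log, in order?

r

e1 timeout(3): 3[cand,b=7,-]
e2 deliver 3→1: 1[foll,b=7,-]
e3 deliver 1→3: ·
e4 deliver 3→2: 2[foll,b=7,-]
e5 deliver 2→3: 3[lead,b=7,-]
e6 propose(3,'r'): ·
e7 deliver 3→2: 2[foll,b=7,r]
e8 deliver 2→3: ·
e9 deliver 0→3: ·
e10 propose(3,'p'): ·
e11 deliver 2→0: ·
e12 deliver 0→3: ·
e13 deliver 2→1: ·
e14 deliver 1→3: ·
e15 deliver 3→0: 0[foll,b=7,-]
e16 deliver 0→1: ·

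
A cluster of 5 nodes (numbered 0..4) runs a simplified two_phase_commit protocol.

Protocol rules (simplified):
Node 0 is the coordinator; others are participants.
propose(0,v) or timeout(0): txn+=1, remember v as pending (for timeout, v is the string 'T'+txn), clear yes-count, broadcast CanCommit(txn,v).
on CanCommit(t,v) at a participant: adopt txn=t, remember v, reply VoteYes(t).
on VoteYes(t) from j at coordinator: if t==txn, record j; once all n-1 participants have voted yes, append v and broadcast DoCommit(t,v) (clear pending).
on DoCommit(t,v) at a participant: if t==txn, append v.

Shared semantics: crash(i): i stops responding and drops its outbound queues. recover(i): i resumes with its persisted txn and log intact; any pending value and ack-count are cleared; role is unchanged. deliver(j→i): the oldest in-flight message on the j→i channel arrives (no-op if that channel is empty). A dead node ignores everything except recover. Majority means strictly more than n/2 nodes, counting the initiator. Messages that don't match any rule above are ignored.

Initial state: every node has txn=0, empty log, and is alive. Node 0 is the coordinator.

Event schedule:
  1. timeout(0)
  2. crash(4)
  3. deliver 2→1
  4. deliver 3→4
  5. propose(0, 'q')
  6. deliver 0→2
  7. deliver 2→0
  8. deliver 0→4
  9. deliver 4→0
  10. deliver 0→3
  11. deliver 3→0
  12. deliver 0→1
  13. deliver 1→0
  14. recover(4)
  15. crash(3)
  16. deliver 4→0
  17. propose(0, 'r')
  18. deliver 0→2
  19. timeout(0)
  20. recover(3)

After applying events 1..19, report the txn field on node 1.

1. timeout(0):  <0:coor t1 ->
2. crash(4):  <4:✗part t0 ->
3. deliver 2→1:  nop
4. deliver 3→4:  nop
5. propose(0,'q'):  <0:coor t2 ->
6. deliver 0→2:  <2:part t1 ->
7. deliver 2→0:  nop
8. deliver 0→4:  nop
9. deliver 4→0:  nop
10. deliver 0→3:  <3:part t1 ->
11. deliver 3→0:  nop
12. deliver 0→1:  <1:part t1 ->
13. deliver 1→0:  nop
14. recover(4):  <4:part t0 ->
15. crash(3):  <3:✗part t1 ->
16. deliver 4→0:  nop
17. propose(0,'r'):  <0:coor t3 ->
18. deliver 0→2:  <2:part t2 ->
19. timeout(0):  <0:coor t4 ->

1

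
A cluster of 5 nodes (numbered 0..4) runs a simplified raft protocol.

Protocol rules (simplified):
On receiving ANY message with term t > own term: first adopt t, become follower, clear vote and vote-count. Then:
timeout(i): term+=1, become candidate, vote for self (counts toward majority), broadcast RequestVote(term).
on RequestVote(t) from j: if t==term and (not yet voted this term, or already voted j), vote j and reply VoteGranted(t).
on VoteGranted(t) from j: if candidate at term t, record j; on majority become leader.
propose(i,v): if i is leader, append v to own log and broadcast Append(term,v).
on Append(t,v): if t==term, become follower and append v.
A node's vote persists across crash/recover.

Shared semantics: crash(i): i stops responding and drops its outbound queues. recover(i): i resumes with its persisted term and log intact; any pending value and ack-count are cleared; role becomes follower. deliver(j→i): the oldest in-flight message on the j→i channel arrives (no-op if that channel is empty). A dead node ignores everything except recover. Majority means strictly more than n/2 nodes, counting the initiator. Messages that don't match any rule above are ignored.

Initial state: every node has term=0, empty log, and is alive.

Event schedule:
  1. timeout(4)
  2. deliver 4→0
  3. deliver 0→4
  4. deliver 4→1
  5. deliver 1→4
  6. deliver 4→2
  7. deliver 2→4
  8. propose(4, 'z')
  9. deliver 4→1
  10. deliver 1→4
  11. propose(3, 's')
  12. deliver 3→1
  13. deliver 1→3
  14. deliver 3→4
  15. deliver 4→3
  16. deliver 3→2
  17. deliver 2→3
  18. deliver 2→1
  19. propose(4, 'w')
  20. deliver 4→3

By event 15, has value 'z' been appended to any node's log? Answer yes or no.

[1] timeout(4) → N4(cand t1 [-])
[2] deliver 4→0 → N0(foll t1 [-])
[3] deliver 0→4 → ∅
[4] deliver 4→1 → N1(foll t1 [-])
[5] deliver 1→4 → N4(lead t1 [-])
[6] deliver 4→2 → N2(foll t1 [-])
[7] deliver 2→4 → ∅
[8] propose(4,'z') → N4(lead t1 [z])
[9] deliver 4→1 → N1(foll t1 [z])
[10] deliver 1→4 → ∅
[11] propose(3,'s') → ∅
[12] deliver 3→1 → ∅
[13] deliver 1→3 → ∅
[14] deliver 3→4 → ∅
[15] deliver 4→3 → N3(foll t1 [-])

yes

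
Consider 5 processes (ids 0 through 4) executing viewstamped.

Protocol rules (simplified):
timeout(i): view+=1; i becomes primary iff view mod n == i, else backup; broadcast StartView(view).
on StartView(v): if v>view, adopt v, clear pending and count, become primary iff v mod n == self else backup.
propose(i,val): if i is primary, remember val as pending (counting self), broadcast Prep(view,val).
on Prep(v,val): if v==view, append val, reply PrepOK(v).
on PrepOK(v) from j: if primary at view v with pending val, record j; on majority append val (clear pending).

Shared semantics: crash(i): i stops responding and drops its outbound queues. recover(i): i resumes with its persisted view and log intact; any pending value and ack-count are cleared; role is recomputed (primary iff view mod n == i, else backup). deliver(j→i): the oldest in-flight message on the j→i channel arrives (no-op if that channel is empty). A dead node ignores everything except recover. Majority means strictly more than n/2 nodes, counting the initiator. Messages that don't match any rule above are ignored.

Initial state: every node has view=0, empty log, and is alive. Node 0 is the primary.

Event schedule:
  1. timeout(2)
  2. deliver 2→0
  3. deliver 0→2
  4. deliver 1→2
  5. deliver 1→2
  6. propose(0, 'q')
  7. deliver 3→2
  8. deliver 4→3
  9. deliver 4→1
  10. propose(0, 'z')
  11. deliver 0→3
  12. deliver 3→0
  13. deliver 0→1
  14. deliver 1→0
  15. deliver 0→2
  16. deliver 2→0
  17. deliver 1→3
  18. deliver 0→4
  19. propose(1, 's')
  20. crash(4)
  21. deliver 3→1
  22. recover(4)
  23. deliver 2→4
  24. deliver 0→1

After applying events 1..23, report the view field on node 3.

[1] timeout(2) → N2(back v1 [-])
[2] deliver 2→0 → N0(back v1 [-])
[3] deliver 0→2 → ∅
[4] deliver 1→2 → ∅
[5] deliver 1→2 → ∅
[6] propose(0,'q') → ∅
[7] deliver 3→2 → ∅
[8] deliver 4→3 → ∅
[9] deliver 4→1 → ∅
[10] propose(0,'z') → ∅
[11] deliver 0→3 → ∅
[12] deliver 3→0 → ∅
[13] deliver 0→1 → ∅
[14] deliver 1→0 → ∅
[15] deliver 0→2 → ∅
[16] deliver 2→0 → ∅
[17] deliver 1→3 → ∅
[18] deliver 0→4 → ∅
[19] propose(1,'s') → ∅
[20] crash(4) → N4(✗back v0 [-])
[21] deliver 3→1 → ∅
[22] recover(4) → N4(back v0 [-])
[23] deliver 2→4 → N4(back v1 [-])

0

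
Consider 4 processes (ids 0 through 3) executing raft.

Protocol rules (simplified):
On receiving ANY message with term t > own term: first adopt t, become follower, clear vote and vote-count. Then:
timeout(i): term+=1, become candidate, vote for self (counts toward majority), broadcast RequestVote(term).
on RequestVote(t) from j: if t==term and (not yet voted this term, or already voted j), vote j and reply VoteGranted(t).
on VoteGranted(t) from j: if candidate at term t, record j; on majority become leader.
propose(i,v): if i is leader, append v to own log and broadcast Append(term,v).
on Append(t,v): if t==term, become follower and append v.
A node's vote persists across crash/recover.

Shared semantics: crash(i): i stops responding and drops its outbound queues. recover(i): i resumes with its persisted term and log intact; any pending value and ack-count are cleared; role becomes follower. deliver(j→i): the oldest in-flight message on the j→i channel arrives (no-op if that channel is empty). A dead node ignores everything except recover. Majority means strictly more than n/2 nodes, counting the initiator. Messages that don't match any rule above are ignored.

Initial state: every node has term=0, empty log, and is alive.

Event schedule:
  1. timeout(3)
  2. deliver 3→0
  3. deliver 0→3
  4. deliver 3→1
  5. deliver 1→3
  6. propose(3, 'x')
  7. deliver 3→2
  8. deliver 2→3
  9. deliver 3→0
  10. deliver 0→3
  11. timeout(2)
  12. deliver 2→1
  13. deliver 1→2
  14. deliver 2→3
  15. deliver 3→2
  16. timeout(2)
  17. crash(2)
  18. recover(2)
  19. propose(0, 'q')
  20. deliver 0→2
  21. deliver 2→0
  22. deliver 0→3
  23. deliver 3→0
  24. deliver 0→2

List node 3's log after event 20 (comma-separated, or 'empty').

x

1. timeout(3):  <3:cand t1 ->
2. deliver 3→0:  <0:foll t1 ->
3. deliver 0→3:  nop
4. deliver 3→1:  <1:foll t1 ->
5. deliver 1→3:  <3:lead t1 ->
6. propose(3,'x'):  <3:lead t1 x>
7. deliver 3→2:  <2:foll t1 ->
8. deliver 2→3:  nop
9. deliver 3→0:  <0:foll t1 x>
10. deliver 0→3:  nop
11. timeout(2):  <2:cand t2 ->
12. deliver 2→1:  <1:foll t2 ->
13. deliver 1→2:  nop
14. deliver 2→3:  <3:foll t2 x>
15. deliver 3→2:  nop
16. timeout(2):  <2:cand t3 ->
17. crash(2):  <2:✗cand t3 ->
18. recover(2):  <2:foll t3 ->
19. propose(0,'q'):  nop
20. deliver 0→2:  nop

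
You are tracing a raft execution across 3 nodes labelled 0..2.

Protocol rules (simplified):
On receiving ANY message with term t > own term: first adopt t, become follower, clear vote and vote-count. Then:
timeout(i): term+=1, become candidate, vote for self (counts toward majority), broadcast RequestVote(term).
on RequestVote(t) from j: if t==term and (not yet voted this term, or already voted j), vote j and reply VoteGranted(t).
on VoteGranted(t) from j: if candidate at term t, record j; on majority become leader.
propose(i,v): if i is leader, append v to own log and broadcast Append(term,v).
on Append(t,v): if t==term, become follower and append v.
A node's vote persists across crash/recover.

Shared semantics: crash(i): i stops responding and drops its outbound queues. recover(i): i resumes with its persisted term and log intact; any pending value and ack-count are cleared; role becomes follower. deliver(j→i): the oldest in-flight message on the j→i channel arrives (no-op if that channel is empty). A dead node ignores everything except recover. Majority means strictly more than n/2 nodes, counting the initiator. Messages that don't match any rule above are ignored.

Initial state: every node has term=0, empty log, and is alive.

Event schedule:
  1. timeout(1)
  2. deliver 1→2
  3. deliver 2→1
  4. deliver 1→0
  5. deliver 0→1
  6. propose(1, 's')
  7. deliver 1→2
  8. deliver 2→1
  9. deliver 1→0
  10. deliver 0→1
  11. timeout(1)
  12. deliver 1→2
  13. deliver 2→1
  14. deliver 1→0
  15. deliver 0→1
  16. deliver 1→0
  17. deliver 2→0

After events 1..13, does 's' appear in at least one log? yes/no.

1. timeout(1):  <1:cand t1 ->
2. deliver 1→2:  <2:foll t1 ->
3. deliver 2→1:  <1:lead t1 ->
4. deliver 1→0:  <0:foll t1 ->
5. deliver 0→1:  nop
6. propose(1,'s'):  <1:lead t1 s>
7. deliver 1→2:  <2:foll t1 s>
8. deliver 2→1:  nop
9. deliver 1→0:  <0:foll t1 s>
10. deliver 0→1:  nop
11. timeout(1):  <1:cand t2 s>
12. deliver 1→2:  <2:foll t2 s>
13. deliver 2→1:  <1:lead t2 s>

yes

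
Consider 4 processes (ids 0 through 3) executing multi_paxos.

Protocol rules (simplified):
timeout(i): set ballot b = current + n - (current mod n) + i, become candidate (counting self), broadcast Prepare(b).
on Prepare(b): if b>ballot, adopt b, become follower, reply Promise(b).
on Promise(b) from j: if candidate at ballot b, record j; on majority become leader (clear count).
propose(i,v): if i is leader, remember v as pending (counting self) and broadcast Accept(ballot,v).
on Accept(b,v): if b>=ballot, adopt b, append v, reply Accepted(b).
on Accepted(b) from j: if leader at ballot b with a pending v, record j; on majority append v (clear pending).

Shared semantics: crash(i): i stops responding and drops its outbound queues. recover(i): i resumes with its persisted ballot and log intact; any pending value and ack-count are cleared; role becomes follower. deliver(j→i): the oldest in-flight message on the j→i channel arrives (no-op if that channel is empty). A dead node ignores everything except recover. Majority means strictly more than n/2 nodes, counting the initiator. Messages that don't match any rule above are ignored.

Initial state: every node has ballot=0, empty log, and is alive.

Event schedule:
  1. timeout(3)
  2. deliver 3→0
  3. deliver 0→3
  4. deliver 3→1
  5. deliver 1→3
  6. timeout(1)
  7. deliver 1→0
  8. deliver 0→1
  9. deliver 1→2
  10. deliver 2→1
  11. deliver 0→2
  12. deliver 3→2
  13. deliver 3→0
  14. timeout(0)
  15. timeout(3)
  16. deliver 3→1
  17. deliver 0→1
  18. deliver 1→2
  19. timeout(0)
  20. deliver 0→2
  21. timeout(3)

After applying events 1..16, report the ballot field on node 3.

1. timeout(3):  <3:cand b7 ->
2. deliver 3→0:  <0:foll b7 ->
3. deliver 0→3:  nop
4. deliver 3→1:  <1:foll b7 ->
5. deliver 1→3:  <3:lead b7 ->
6. timeout(1):  <1:cand b9 ->
7. deliver 1→0:  <0:foll b9 ->
8. deliver 0→1:  nop
9. deliver 1→2:  <2:foll b9 ->
10. deliver 2→1:  <1:lead b9 ->
11. deliver 0→2:  nop
12. deliver 3→2:  nop
13. deliver 3→0:  nop
14. timeout(0):  <0:cand b12 ->
15. timeout(3):  <3:cand b11 ->
16. deliver 3→1:  <1:foll b11 ->

11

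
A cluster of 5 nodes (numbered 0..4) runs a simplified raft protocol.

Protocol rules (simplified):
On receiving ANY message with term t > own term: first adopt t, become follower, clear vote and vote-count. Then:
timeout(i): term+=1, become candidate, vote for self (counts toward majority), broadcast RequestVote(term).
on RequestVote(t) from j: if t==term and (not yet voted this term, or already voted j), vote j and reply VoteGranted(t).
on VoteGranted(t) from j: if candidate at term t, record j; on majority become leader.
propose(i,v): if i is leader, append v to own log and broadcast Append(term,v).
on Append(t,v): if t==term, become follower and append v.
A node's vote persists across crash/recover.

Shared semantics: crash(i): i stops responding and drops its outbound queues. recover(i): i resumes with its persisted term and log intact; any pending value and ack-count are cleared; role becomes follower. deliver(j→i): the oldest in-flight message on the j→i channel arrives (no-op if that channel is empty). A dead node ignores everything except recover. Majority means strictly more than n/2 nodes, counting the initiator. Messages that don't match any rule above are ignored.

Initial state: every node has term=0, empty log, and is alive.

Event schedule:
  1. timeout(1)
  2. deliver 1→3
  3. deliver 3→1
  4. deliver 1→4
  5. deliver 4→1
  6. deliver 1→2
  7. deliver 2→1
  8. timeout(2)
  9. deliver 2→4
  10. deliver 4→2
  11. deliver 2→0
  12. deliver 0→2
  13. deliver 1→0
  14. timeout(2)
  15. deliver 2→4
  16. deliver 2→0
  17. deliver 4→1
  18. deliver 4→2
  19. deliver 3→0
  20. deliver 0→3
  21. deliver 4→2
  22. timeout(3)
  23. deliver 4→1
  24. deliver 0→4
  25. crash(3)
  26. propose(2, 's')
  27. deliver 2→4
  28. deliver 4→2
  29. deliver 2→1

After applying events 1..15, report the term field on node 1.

1

1. timeout(1):  <1:cand t1 ->
2. deliver 1→3:  <3:foll t1 ->
3. deliver 3→1:  nop
4. deliver 1→4:  <4:foll t1 ->
5. deliver 4→1:  <1:lead t1 ->
6. deliver 1→2:  <2:foll t1 ->
7. deliver 2→1:  nop
8. timeout(2):  <2:cand t2 ->
9. deliver 2→4:  <4:foll t2 ->
10. deliver 4→2:  nop
11. deliver 2→0:  <0:foll t2 ->
12. deliver 0→2:  <2:lead t2 ->
13. deliver 1→0:  nop
14. timeout(2):  <2:cand t3 ->
15. deliver 2→4:  <4:foll t3 ->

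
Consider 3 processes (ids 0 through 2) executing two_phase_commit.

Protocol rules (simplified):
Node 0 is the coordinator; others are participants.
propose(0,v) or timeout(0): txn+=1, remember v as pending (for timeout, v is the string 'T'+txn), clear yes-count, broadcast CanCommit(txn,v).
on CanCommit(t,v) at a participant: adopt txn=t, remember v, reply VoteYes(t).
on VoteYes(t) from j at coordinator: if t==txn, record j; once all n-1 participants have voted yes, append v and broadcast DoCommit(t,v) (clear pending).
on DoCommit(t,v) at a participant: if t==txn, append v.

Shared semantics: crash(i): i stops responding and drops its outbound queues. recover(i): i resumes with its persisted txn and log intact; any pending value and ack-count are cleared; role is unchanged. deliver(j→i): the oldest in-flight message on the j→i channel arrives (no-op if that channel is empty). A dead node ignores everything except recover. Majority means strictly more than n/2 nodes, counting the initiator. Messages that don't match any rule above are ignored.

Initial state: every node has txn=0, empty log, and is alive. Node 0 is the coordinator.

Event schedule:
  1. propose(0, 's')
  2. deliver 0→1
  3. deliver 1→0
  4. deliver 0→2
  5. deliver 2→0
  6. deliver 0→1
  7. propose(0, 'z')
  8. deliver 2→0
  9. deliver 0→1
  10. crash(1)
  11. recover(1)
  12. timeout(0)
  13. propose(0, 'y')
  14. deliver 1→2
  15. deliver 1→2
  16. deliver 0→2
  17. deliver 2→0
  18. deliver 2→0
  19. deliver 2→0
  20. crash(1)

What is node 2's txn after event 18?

1

step 1 propose(0,'s'): 0={coor,t=1,log=-}
step 2 deliver 0→1: 1={part,t=1,log=-}
step 3 deliver 1→0: —
step 4 deliver 0→2: 2={part,t=1,log=-}
step 5 deliver 2→0: 0={coor,t=1,log=s}
step 6 deliver 0→1: 1={part,t=1,log=s}
step 7 propose(0,'z'): 0={coor,t=2,log=s}
step 8 deliver 2→0: —
step 9 deliver 0→1: 1={part,t=2,log=s}
step 10 crash(1): 1={✗part,t=2,log=s}
step 11 recover(1): 1={part,t=2,log=s}
step 12 timeout(0): 0={coor,t=3,log=s}
step 13 propose(0,'y'): 0={coor,t=4,log=s}
step 14 deliver 1→2: —
step 15 deliver 1→2: —
step 16 deliver 0→2: 2={part,t=1,log=s}
step 17 deliver 2→0: —
step 18 deliver 2→0: —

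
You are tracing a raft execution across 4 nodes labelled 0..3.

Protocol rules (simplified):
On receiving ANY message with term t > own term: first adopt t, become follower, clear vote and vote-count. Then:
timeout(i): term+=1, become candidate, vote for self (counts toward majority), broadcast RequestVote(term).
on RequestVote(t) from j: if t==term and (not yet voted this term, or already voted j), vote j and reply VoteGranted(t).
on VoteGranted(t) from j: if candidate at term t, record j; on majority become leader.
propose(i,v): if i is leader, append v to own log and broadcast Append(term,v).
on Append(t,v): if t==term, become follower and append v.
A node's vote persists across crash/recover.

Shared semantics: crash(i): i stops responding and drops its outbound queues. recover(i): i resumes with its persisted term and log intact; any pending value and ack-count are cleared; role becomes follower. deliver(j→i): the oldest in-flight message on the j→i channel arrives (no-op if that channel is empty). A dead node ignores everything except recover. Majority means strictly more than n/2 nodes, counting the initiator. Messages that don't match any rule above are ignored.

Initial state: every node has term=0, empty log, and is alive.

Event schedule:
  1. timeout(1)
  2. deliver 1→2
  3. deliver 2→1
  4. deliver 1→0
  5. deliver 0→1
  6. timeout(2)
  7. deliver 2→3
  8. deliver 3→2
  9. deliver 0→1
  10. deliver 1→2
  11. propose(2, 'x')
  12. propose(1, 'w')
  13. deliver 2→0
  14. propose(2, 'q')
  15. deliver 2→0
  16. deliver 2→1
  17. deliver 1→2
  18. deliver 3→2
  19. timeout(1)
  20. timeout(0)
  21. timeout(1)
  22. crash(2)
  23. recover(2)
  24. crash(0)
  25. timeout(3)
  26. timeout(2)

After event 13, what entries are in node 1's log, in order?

after 1 — timeout(1): n1:cand/t1/[-]
after 2 — deliver 1→2: n2:foll/t1/[-]
after 3 — deliver 2→1: ·
after 4 — deliver 1→0: n0:foll/t1/[-]
after 5 — deliver 0→1: n1:lead/t1/[-]
after 6 — timeout(2): n2:cand/t2/[-]
after 7 — deliver 2→3: n3:foll/t2/[-]
after 8 — deliver 3→2: ·
after 9 — deliver 0→1: ·
after 10 — deliver 1→2: ·
after 11 — propose(2,'x'): ·
after 12 — propose(1,'w'): n1:lead/t1/[w]
after 13 — deliver 2→0: n0:foll/t2/[-]

w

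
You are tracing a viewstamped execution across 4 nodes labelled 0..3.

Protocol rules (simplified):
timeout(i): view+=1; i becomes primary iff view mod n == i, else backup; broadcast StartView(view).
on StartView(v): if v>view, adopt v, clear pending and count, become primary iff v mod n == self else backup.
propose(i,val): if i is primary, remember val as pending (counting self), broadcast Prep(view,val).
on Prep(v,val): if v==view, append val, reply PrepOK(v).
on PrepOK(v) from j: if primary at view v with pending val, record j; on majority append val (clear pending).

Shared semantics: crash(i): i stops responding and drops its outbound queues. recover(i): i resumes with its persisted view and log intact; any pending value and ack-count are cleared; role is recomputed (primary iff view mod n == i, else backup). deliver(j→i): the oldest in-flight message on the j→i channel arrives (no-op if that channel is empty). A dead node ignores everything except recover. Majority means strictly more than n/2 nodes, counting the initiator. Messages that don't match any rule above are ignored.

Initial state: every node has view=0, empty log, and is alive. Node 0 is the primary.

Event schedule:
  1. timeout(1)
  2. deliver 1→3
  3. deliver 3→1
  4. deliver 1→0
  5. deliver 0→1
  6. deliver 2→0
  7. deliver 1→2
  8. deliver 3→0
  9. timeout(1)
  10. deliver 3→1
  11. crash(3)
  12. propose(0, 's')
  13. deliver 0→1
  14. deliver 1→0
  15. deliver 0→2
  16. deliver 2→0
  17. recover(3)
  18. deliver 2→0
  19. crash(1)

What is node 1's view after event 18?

step 1 timeout(1): 1={prim,v=1,log=-}
step 2 deliver 1→3: 3={back,v=1,log=-}
step 3 deliver 3→1: —
step 4 deliver 1→0: 0={back,v=1,log=-}
step 5 deliver 0→1: —
step 6 deliver 2→0: —
step 7 deliver 1→2: 2={back,v=1,log=-}
step 8 deliver 3→0: —
step 9 timeout(1): 1={back,v=2,log=-}
step 10 deliver 3→1: —
step 11 crash(3): 3={✗back,v=1,log=-}
step 12 propose(0,'s'): —
step 13 deliver 0→1: —
step 14 deliver 1→0: 0={back,v=2,log=-}
step 15 deliver 0→2: —
step 16 deliver 2→0: —
step 17 recover(3): 3={back,v=1,log=-}
step 18 deliver 2→0: —

2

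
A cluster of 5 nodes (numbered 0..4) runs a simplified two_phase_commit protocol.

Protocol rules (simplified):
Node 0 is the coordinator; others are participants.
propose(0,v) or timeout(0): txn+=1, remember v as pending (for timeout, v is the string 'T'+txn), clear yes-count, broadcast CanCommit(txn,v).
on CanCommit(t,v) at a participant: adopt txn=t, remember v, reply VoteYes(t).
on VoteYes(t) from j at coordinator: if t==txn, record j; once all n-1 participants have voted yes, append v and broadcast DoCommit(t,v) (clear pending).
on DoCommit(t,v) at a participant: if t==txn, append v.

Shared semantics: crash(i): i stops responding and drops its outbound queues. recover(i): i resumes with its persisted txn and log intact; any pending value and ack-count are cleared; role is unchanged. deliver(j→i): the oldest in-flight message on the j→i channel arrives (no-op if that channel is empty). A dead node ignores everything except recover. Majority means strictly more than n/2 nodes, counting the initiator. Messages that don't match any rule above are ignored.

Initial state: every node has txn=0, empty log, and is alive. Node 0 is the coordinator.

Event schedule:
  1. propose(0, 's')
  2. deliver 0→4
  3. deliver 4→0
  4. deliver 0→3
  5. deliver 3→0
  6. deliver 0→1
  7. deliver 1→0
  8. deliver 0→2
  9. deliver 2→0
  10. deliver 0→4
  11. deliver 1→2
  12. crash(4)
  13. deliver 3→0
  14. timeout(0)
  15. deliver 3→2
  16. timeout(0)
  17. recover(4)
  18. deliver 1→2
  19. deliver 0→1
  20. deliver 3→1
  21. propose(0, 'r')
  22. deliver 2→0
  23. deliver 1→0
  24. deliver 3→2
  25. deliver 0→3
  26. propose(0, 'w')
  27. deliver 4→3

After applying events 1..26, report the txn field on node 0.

5

[1] propose(0,'s') → N0(coor t1 [-])
[2] deliver 0→4 → N4(part t1 [-])
[3] deliver 4→0 → ∅
[4] deliver 0→3 → N3(part t1 [-])
[5] deliver 3→0 → ∅
[6] deliver 0→1 → N1(part t1 [-])
[7] deliver 1→0 → ∅
[8] deliver 0→2 → N2(part t1 [-])
[9] deliver 2→0 → N0(coor t1 [s])
[10] deliver 0→4 → N4(part t1 [s])
[11] deliver 1→2 → ∅
[12] crash(4) → N4(✗part t1 [s])
[13] deliver 3→0 → ∅
[14] timeout(0) → N0(coor t2 [s])
[15] deliver 3→2 → ∅
[16] timeout(0) → N0(coor t3 [s])
[17] recover(4) → N4(part t1 [s])
[18] deliver 1→2 → ∅
[19] deliver 0→1 → N1(part t1 [s])
[20] deliver 3→1 → ∅
[21] propose(0,'r') → N0(coor t4 [s])
[22] deliver 2→0 → ∅
[23] deliver 1→0 → ∅
[24] deliver 3→2 → ∅
[25] deliver 0→3 → N3(part t1 [s])
[26] propose(0,'w') → N0(coor t5 [s])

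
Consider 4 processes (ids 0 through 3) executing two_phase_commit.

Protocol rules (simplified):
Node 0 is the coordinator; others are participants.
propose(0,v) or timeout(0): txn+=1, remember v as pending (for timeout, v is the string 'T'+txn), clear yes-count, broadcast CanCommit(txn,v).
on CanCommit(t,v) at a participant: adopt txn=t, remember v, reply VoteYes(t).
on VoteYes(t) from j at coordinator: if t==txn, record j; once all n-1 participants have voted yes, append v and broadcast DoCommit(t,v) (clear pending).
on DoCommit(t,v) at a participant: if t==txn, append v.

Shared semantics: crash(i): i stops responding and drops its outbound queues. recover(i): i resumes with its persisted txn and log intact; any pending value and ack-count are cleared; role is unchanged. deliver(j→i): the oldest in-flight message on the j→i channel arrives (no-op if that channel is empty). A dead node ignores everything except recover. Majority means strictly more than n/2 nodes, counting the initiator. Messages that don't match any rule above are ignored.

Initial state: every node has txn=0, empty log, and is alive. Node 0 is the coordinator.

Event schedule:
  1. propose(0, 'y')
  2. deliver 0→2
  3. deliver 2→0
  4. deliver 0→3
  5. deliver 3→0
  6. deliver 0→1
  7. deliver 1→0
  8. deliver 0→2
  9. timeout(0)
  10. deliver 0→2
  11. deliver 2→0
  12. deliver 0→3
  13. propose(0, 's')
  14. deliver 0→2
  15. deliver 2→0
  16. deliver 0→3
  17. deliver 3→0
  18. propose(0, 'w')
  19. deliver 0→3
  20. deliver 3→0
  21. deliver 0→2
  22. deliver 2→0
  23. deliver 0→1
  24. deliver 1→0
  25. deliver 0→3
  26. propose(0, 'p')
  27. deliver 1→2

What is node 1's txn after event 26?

step 1 propose(0,'y'): 0={coor,t=1,log=-}
step 2 deliver 0→2: 2={part,t=1,log=-}
step 3 deliver 2→0: —
step 4 deliver 0→3: 3={part,t=1,log=-}
step 5 deliver 3→0: —
step 6 deliver 0→1: 1={part,t=1,log=-}
step 7 deliver 1→0: 0={coor,t=1,log=y}
step 8 deliver 0→2: 2={part,t=1,log=y}
step 9 timeout(0): 0={coor,t=2,log=y}
step 10 deliver 0→2: 2={part,t=2,log=y}
step 11 deliver 2→0: —
step 12 deliver 0→3: 3={part,t=1,log=y}
step 13 propose(0,'s'): 0={coor,t=3,log=y}
step 14 deliver 0→2: 2={part,t=3,log=y}
step 15 deliver 2→0: —
step 16 deliver 0→3: 3={part,t=2,log=y}
step 17 deliver 3→0: —
step 18 propose(0,'w'): 0={coor,t=4,log=y}
step 19 deliver 0→3: 3={part,t=3,log=y}
step 20 deliver 3→0: —
step 21 deliver 0→2: 2={part,t=4,log=y}
step 22 deliver 2→0: —
step 23 deliver 0→1: 1={part,t=1,log=y}
step 24 deliver 1→0: —
step 25 deliver 0→3: 3={part,t=4,log=y}
step 26 propose(0,'p'): 0={coor,t=5,log=y}

1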